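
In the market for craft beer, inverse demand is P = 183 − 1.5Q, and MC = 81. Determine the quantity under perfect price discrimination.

With perfect price discrimination, output is the efficient level Q = 68 (where demand meets MC), but every buyer pays their willingness to pay: CS = 0 and PS = total surplus.

Q = 68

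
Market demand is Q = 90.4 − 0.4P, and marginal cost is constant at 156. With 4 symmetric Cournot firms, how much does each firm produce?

Inverting demand: P = 226 − 2.5Q.
In a 4-firm Cournot equilibrium, symmetry and the first-order condition give q = (226 − 156)/(12.5) = 5.6. So Q = 22.4 and P = 170.

q_i = 5.6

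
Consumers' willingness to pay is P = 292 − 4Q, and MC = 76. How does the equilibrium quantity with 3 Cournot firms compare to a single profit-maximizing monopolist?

With 3 symmetric Cournot firms, each firm's FOC gives 292 − 16q = 76, so q = 13.5, Q = 3·13.5 = 40.5, and P = 130.
Monopoly sets MR = MC: 292 − 8Q = 76 ⇒ Q = 27, P = 292 − 4·27 = 184.

Cournot: Q = 40.5; Monopoly: Q = 27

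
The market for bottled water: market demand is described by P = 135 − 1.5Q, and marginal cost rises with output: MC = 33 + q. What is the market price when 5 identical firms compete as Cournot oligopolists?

With 5 symmetric Cournot firms, each firm's FOC gives 135 − 9q = 33 + q, so q = 10.2, Q = 5·10.2 = 51, and P = 58.5.

P = 58.5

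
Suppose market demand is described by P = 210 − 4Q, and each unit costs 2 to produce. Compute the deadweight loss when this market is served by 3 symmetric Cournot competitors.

Competitive firms price at marginal cost: P = 2, giving Q = 52.
In a 3-firm Cournot equilibrium, symmetry and the first-order condition give q = (210 − 2)/(16) = 13. So Q = 39 and P = 54.
DWL is the triangle between Q = 39 and Q = 52: ½·(52 − 39)·(54 − 2) = 338.

DWL = 338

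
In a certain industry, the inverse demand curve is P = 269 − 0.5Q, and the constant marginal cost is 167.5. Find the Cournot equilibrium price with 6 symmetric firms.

With 6 symmetric Cournot firms, each firm's FOC gives 269 − 3.5q = 167.5, so q = 29, Q = 6·29 = 174, and P = 182.

P = 182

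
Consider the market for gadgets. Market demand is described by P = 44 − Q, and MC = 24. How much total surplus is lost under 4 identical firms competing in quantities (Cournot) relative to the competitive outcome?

DWL = 8

Under competition P = MC = 24, so Q = (44 − 24)/1 = 20.
In a 4-firm Cournot equilibrium, symmetry and the first-order condition give q = (44 − 24)/(5) = 4. So Q = 16 and P = 28.
DWL is the triangle between Q = 16 and Q = 20: ½·(20 − 16)·(28 − 24) = 8.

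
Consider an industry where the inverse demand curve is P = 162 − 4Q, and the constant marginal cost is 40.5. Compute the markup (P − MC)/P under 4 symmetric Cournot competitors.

Lerner index = 0.375

With 4 symmetric Cournot firms, each firm's FOC gives 162 − 20q = 40.5, so q = 6.075, Q = 4·6.075 = 24.3, and P = 64.8.
Lerner index = (P − MC)/P = (64.8 − 40.5)/64.8 = 0.375.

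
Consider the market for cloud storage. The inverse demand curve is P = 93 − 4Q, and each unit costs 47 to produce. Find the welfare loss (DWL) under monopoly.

Competitive firms price at marginal cost: P = 47, giving Q = 11.5.
A monopolist chooses Q where MR = MC. MR = 93 − 8Q; setting this equal to 47 gives Q = 5.75 and P = 70.
DWL is the triangle between Q = 5.75 and Q = 11.5: ½·(11.5 − 5.75)·(70 − 47) = 66.125.

DWL = 66.125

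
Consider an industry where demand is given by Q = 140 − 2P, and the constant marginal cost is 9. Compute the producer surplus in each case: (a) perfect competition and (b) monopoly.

Competition: PS = 0; Monopoly: PS = 1860.5

Inverting demand: P = 70 − 0.5Q.
Competitive firms price at marginal cost: P = 9, giving Q = 122.
PS = (9 − 9)·122 = 0.
A monopolist chooses Q where MR = MC. MR = 70 − Q; setting this equal to 9 gives Q = 61 and P = 39.5.
PS = (39.5 − 9)·61 = 1860.5.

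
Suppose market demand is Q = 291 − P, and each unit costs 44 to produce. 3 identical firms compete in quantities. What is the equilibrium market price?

P = 105.75

Inverting demand: P = 291 − Q.
In a 3-firm Cournot equilibrium, symmetry and the first-order condition give q = (291 − 44)/(4) = 61.75. So Q = 185.25 and P = 105.75.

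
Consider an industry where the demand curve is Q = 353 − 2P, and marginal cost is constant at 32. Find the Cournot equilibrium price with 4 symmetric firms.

P = 60.9

Inverting demand: P = 176.5 − 0.5Q.
In a 4-firm Cournot equilibrium, symmetry and the first-order condition give q = (176.5 − 32)/(2.5) = 57.8. So Q = 231.2 and P = 60.9.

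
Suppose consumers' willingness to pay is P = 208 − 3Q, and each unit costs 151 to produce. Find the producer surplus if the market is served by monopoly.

Monopoly sets MR = MC: 208 − 6Q = 151 ⇒ Q = 9.5, P = 208 − 3·9.5 = 179.5.
PS = (179.5 − 151)·9.5 = 270.75.

PS = 270.75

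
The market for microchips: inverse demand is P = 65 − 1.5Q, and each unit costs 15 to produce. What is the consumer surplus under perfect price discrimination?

A perfectly discriminating monopolist sells every unit with P(Q) ≥ MC(Q), so output equals the competitive quantity Q = 100/3. Each buyer pays their reservation price, so CS = 0 and the firm captures all surplus.
CS = 0.

CS = 0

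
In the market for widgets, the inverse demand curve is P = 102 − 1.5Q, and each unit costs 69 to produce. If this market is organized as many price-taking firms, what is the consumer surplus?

Competitive firms price at marginal cost: P = 69, giving Q = 22.
CS = ½·(102 − 69)·22 = 363.

CS = 363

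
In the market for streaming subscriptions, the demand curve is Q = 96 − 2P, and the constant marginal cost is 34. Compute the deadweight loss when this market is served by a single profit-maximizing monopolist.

DWL = 49

Inverting demand: P = 48 − 0.5Q.
Competitive firms price at marginal cost: P = 34, giving Q = 28.
A monopolist chooses Q where MR = MC. MR = 48 − Q; setting this equal to 34 gives Q = 14 and P = 41.
DWL is the triangle between Q = 14 and Q = 28: ½·(28 − 14)·(41 − 34) = 49.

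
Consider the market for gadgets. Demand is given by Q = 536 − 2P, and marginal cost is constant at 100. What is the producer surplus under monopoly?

PS = 14112

Inverting demand: P = 268 − 0.5Q.
A monopolist chooses Q where MR = MC. MR = 268 − Q; setting this equal to 100 gives Q = 168 and P = 184.
PS = (184 − 100)·168 = 14112.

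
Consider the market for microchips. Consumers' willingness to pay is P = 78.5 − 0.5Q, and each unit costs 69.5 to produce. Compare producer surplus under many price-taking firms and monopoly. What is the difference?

Perfect competition: P = MC = 69.5, so 78.5 − 0.5Q = 69.5 and Q = 18.
PS = (69.5 − 69.5)·18 = 0.
Monopoly sets MR = MC: 78.5 − Q = 69.5 ⇒ Q = 9, P = 78.5 − 0.5·9 = 74.
PS = (74 − 69.5)·9 = 40.5.
Change in producer surplus: 40.5 − 0 = 40.5.

PS rises by 40.5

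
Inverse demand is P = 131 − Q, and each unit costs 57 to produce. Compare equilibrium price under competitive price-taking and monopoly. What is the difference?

Under competition P = MC = 57, so Q = (131 − 57)/1 = 74.
A monopolist chooses Q where MR = MC. MR = 131 − 2Q; setting this equal to 57 gives Q = 37 and P = 94.
Change in equilibrium price: 94 − 57 = 37.

Equilibrium price rises by 37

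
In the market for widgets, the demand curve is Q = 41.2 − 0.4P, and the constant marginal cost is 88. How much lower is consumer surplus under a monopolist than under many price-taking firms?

Inverting demand: P = 103 − 2.5Q.
Perfect competition: P = MC = 88, so 103 − 2.5Q = 88 and Q = 6.
CS = ½·(103 − 88)·6 = 45.
Monopoly sets MR = MC: 103 − 5Q = 88 ⇒ Q = 3, P = 103 − 2.5·3 = 95.5.
CS = ½·(103 − 95.5)·3 = 11.25.
Change in consumer surplus: 11.25 − 45 = −33.75.

Consumer surplus falls by 33.75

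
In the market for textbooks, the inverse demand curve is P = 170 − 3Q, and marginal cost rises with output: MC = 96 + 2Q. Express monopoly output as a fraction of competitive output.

Q_m/Q_c = 0.625

The monopolist equates marginal revenue to marginal cost: 170 − 6Q = 96 + 2Q, so Q = 9.25. From demand, P = 142.25.
Competitive equilibrium sets price equal to marginal cost: 170 − 3Q = 96 + 2Q, so Q = 14.8 and P = 125.6.
Ratio Q_m/Q_c = 9.25/14.8 = 0.625.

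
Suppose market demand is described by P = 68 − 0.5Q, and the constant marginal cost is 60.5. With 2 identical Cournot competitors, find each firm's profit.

In a 2-firm Cournot equilibrium, symmetry and the first-order condition give q = (68 − 60.5)/(1.5) = 5. So Q = 10 and P = 63.
Each firm's profit = (63 − 60.5)·5 = 12.5.

π_i = 12.5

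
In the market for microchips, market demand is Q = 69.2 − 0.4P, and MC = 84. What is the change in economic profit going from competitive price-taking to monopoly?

π rises by 792.1

Inverting demand: P = 173 − 2.5Q.
Perfect competition: P = MC = 84, so 173 − 2.5Q = 84 and Q = 35.6.
Profit = (84 − 84)·35.6 = 0.
Monopoly sets MR = MC: 173 − 5Q = 84 ⇒ Q = 17.8, P = 173 − 2.5·17.8 = 128.5.
Profit = (128.5 − 84)·17.8 = 792.1.
Change in economic profit: 792.1 − 0 = 792.1.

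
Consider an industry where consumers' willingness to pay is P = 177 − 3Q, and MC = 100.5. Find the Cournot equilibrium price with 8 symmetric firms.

Cournot with 8 identical firms: the symmetric best-response condition is 177 − 27q = 100.5. Each firm produces q = 17/6, total output Q = 68/3, price P = 109.

P = 109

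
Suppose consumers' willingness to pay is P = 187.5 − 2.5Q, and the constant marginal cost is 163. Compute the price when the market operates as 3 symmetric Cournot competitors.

P = 169.125

In a 3-firm Cournot equilibrium, symmetry and the first-order condition give q = (187.5 − 163)/(10) = 2.45. So Q = 7.35 and P = 169.125.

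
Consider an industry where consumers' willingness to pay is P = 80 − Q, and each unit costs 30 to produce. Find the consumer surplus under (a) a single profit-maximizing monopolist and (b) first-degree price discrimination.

Monopoly: CS = 312.5; Perfect PD: CS = 0

A monopolist chooses Q where MR = MC. MR = 80 − 2Q; setting this equal to 30 gives Q = 25 and P = 55.
CS = ½·(80 − 55)·25 = 312.5.
With perfect price discrimination, output is the efficient level Q = 50 (where demand meets MC), but every buyer pays their willingness to pay: CS = 0 and PS = total surplus.
CS = 0.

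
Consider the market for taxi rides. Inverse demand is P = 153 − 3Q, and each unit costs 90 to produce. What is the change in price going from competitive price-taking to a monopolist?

P rises by 31.5

Under competition P = MC = 90, so Q = (153 − 90)/3 = 21.
A monopolist chooses Q where MR = MC. MR = 153 − 6Q; setting this equal to 90 gives Q = 10.5 and P = 121.5.
Change in price: 121.5 − 90 = 31.5.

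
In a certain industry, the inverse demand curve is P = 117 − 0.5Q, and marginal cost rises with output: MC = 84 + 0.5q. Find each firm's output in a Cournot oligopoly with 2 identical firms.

q_i = 16.5

In a 2-firm Cournot equilibrium, symmetry and the first-order condition give q = (117 − 84)/(2) = 16.5. So Q = 33 and P = 100.5.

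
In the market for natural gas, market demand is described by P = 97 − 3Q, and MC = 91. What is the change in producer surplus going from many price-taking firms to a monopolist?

Competitive firms price at marginal cost: P = 91, giving Q = 2.
PS = (91 − 91)·2 = 0.
The monopolist equates marginal revenue to marginal cost: 97 − 6Q = 91, so Q = 1. From demand, P = 94.
PS = (94 − 91)·1 = 3.
Change in producer surplus: 3 − 0 = 3.

PS rises by 3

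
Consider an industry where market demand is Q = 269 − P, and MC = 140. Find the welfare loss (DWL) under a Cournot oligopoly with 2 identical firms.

DWL = 924.5

Inverting demand: P = 269 − Q.
Perfect competition: P = MC = 140, so 269 − Q = 140 and Q = 129.
With 2 symmetric Cournot firms, each firm's FOC gives 269 − 3q = 140, so q = 43, Q = 2·43 = 86, and P = 183.
DWL is the triangle between Q = 86 and Q = 129: ½·(129 − 86)·(183 − 140) = 924.5.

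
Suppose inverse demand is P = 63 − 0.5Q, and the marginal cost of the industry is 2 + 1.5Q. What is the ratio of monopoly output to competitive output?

Q_m/Q_c = 0.8

The monopolist equates marginal revenue to marginal cost: 63 − Q = 2 + 1.5Q, so Q = 24.4. From demand, P = 50.8.
Competitive equilibrium sets price equal to marginal cost: 63 − 0.5Q = 2 + 1.5Q, so Q = 30.5 and P = 47.75.
Ratio Q_m/Q_c = 24.4/30.5 = 0.8.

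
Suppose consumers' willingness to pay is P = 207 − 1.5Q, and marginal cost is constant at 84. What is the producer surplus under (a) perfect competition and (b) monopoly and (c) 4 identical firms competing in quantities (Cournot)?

Competition: PS = 0; Monopoly: PS = 2521.5; Cournot: PS = 1613.76

Perfect competition: P = MC = 84, so 207 − 1.5Q = 84 and Q = 82.
PS = (84 − 84)·82 = 0.
A monopolist chooses Q where MR = MC. MR = 207 − 3Q; setting this equal to 84 gives Q = 41 and P = 145.5.
PS = (145.5 − 84)·41 = 2521.5.
In a 4-firm Cournot equilibrium, symmetry and the first-order condition give q = (207 − 84)/(7.5) = 16.4. So Q = 65.6 and P = 108.6.
PS = (108.6 − 84)·65.6 = 1613.76.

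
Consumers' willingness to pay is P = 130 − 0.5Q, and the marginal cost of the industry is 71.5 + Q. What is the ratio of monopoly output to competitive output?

Q_m/Q_c = 0.75

A monopolist chooses Q where MR = MC. MR = 130 − Q; setting this equal to 71.5 + Q gives Q = 29.25 and P = 115.375.
Competitive equilibrium sets price equal to marginal cost: 130 − 0.5Q = 71.5 + Q, so Q = 39 and P = 110.5.
Ratio Q_m/Q_c = 29.25/39 = 0.75.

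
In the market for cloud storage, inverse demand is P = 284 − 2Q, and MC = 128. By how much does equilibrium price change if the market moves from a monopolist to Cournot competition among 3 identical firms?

The monopolist equates marginal revenue to marginal cost: 284 − 4Q = 128, so Q = 39. From demand, P = 206.
In a 3-firm Cournot equilibrium, symmetry and the first-order condition give q = (284 − 128)/(8) = 19.5. So Q = 58.5 and P = 167.
Change in equilibrium price: 167 − 206 = −39.

Equilibrium price falls by 39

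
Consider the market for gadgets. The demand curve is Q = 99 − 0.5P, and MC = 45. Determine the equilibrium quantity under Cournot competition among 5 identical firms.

Q = 63.75

Inverting demand: P = 198 − 2Q.
Cournot with 5 identical firms: the symmetric best-response condition is 198 − 12q = 45. Each firm produces q = 12.75, total output Q = 63.75, price P = 70.5.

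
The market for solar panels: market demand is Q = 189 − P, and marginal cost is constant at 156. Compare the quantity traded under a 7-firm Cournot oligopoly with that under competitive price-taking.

Cournot: Q = 28.875; Competition: Q = 33

Inverting demand: P = 189 − Q.
In a 7-firm Cournot equilibrium, symmetry and the first-order condition give q = (189 − 156)/(8) = 4.125. So Q = 28.875 and P = 160.125.
Perfect competition: P = MC = 156, so 189 − Q = 156 and Q = 33.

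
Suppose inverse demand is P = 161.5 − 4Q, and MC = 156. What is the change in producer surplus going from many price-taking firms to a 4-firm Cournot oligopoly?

Producer surplus rises by 1.21

Perfect competition: P = MC = 156, so 161.5 − 4Q = 156 and Q = 1.375.
PS = (156 − 156)·1.375 = 0.
Cournot with 4 identical firms: the symmetric best-response condition is 161.5 − 20q = 156. Each firm produces q = 0.275, total output Q = 1.1, price P = 157.1.
PS = (157.1 − 156)·1.1 = 1.21.
Change in producer surplus: 1.21 − 0 = 1.21.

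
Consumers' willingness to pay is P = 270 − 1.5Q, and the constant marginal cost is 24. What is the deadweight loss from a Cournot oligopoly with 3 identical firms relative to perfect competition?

Under competition P = MC = 24, so Q = (270 − 24)/1.5 = 164.
Cournot with 3 identical firms: the symmetric best-response condition is 270 − 6q = 24. Each firm produces q = 41, total output Q = 123, price P = 85.5.
DWL is the triangle between Q = 123 and Q = 164: ½·(164 − 123)·(85.5 − 24) = 1260.75.

DWL = 1260.75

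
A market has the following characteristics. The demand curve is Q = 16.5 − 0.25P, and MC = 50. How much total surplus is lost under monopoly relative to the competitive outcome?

DWL = 8

Inverting demand: P = 66 − 4Q.
Perfect competition: P = MC = 50, so 66 − 4Q = 50 and Q = 4.
The monopolist equates marginal revenue to marginal cost: 66 − 8Q = 50, so Q = 2. From demand, P = 58.
DWL is the triangle between Q = 2 and Q = 4: ½·(4 − 2)·(58 − 50) = 8.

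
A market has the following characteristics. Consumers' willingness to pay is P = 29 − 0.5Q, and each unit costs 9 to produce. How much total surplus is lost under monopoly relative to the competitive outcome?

Under competition P = MC = 9, so Q = (29 − 9)/0.5 = 40.
A monopolist chooses Q where MR = MC. MR = 29 − Q; setting this equal to 9 gives Q = 20 and P = 19.
DWL is the triangle between Q = 20 and Q = 40: ½·(40 − 20)·(19 − 9) = 100.

DWL = 100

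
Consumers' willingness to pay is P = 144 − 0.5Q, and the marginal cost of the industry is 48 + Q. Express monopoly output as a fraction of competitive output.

Q_m/Q_c = 0.75

A monopolist chooses Q where MR = MC. MR = 144 − Q; setting this equal to 48 + Q gives Q = 48 and P = 120.
Competitive equilibrium sets price equal to marginal cost: 144 − 0.5Q = 48 + Q, so Q = 64 and P = 112.
Ratio Q_m/Q_c = 48/64 = 0.75.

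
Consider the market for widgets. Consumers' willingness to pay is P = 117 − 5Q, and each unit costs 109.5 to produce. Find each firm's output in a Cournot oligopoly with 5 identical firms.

Cournot with 5 identical firms: the symmetric best-response condition is 117 − 30q = 109.5. Each firm produces q = 0.25, total output Q = 1.25, price P = 110.75.

q_i = 0.25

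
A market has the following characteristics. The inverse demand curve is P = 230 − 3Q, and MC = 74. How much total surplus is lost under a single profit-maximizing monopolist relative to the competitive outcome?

Competitive firms price at marginal cost: P = 74, giving Q = 52.
Monopoly sets MR = MC: 230 − 6Q = 74 ⇒ Q = 26, P = 230 − 3·26 = 152.
DWL is the triangle between Q = 26 and Q = 52: ½·(52 − 26)·(152 − 74) = 1014.

DWL = 1014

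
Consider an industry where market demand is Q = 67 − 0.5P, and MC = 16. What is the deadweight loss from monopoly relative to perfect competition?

Inverting demand: P = 134 − 2Q.
Competitive firms price at marginal cost: P = 16, giving Q = 59.
The monopolist equates marginal revenue to marginal cost: 134 − 4Q = 16, so Q = 29.5. From demand, P = 75.
DWL is the triangle between Q = 29.5 and Q = 59: ½·(59 − 29.5)·(75 − 16) = 870.25.

DWL = 870.25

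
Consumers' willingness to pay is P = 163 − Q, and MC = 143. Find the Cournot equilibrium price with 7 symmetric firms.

Cournot with 7 identical firms: the symmetric best-response condition is 163 − 8q = 143. Each firm produces q = 2.5, total output Q = 17.5, price P = 145.5.

P = 145.5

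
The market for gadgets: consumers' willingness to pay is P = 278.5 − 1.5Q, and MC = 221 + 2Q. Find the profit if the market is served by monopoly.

Monopoly sets MR = MC: 278.5 − 3Q = 221 + 2Q ⇒ Q = 11.5, P = 278.5 − 1.5·11.5 = 261.25.
Profit = 261.25·11.5 − (221·11.5 + ½·2·11.5²) = 330.625.

Profit = 330.625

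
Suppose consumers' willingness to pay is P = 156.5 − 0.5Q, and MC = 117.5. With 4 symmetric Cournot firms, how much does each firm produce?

q_i = 15.6

In a 4-firm Cournot equilibrium, symmetry and the first-order condition give q = (156.5 − 117.5)/(2.5) = 15.6. So Q = 62.4 and P = 125.3.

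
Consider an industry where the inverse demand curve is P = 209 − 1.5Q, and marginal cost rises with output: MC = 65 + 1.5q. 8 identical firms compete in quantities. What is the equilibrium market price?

P = 93.8

In a 8-firm Cournot equilibrium, symmetry and the first-order condition give q = (209 − 65)/(15) = 9.6. So Q = 76.8 and P = 93.8.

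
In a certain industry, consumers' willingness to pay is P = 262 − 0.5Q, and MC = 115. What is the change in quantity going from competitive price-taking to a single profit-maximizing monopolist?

Quantity falls by 147

Perfect competition: P = MC = 115, so 262 − 0.5Q = 115 and Q = 294.
The monopolist equates marginal revenue to marginal cost: 262 − Q = 115, so Q = 147. From demand, P = 188.5.
Change in quantity: 147 − 294 = −147.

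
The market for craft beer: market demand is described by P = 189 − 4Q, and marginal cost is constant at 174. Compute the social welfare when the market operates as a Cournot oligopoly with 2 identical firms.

With 2 symmetric Cournot firms, each firm's FOC gives 189 − 12q = 174, so q = 1.25, Q = 2·1.25 = 2.5, and P = 179.
CS = ½·(189 − 179)·2.5 = 12.5; PS = (179 − 174)·2.5 = 12.5; TS = 25.

TS = 25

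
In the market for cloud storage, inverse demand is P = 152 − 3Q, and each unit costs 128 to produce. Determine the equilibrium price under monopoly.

A monopolist chooses Q where MR = MC. MR = 152 − 6Q; setting this equal to 128 gives Q = 4 and P = 140.

P = 140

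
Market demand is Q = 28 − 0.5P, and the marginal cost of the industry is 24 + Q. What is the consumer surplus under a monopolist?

CS = 40.96

Inverting demand: P = 56 − 2Q.
The monopolist equates marginal revenue to marginal cost: 56 − 4Q = 24 + Q, so Q = 6.4. From demand, P = 43.2.
CS = ½·(56 − 43.2)·6.4 = 40.96.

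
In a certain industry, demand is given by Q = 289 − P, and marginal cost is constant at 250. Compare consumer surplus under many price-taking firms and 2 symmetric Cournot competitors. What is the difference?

CS falls by 422.5

Inverting demand: P = 289 − Q.
Competitive firms price at marginal cost: P = 250, giving Q = 39.
CS = ½·(289 − 250)·39 = 760.5.
With 2 symmetric Cournot firms, each firm's FOC gives 289 − 3q = 250, so q = 13, Q = 2·13 = 26, and P = 263.
CS = ½·(289 − 263)·26 = 338.
Change in consumer surplus: 338 − 760.5 = −422.5.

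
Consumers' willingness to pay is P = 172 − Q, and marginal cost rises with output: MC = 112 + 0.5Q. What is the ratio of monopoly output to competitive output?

A monopolist chooses Q where MR = MC. MR = 172 − 2Q; setting this equal to 112 + 0.5Q gives Q = 24 and P = 148.
Under competition P = MC: 172 − Q = 112 + 0.5Q ⇒ Q = 40, P = 132.
Ratio Q_m/Q_c = 24/40 = 0.6.

Q_m/Q_c = 0.6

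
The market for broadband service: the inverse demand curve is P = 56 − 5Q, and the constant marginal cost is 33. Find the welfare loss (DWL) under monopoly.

Perfect competition: P = MC = 33, so 56 − 5Q = 33 and Q = 4.6.
A monopolist chooses Q where MR = MC. MR = 56 − 10Q; setting this equal to 33 gives Q = 2.3 and P = 44.5.
DWL is the triangle between Q = 2.3 and Q = 4.6: ½·(4.6 − 2.3)·(44.5 − 33) = 13.225.

DWL = 13.225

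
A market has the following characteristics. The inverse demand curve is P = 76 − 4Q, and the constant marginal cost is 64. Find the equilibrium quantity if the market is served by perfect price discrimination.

A perfectly discriminating monopolist sells every unit with P(Q) ≥ MC(Q), so output equals the competitive quantity Q = 3. Each buyer pays their reservation price, so CS = 0 and the firm captures all surplus.

Q = 3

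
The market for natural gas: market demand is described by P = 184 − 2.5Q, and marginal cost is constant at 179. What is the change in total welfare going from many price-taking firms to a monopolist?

TS falls by 1.25

Perfect competition: P = MC = 179, so 184 − 2.5Q = 179 and Q = 2.
CS = ½·(184 − 179)·2 = 5; PS = (179 − 179)·2 = 0; TS = 5.
The monopolist equates marginal revenue to marginal cost: 184 − 5Q = 179, so Q = 1. From demand, P = 181.5.
CS = ½·(184 − 181.5)·1 = 1.25; PS = (181.5 − 179)·1 = 2.5; TS = 3.75.
Change in total welfare: 3.75 − 5 = −1.25.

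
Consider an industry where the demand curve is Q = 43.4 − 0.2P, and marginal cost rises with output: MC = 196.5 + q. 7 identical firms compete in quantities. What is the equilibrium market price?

P = 199.5

Inverting demand: P = 217 − 5Q.
Cournot with 7 identical firms: the symmetric best-response condition is 217 − 40q = 196.5 + q. Each firm produces q = 0.5, total output Q = 3.5, price P = 199.5.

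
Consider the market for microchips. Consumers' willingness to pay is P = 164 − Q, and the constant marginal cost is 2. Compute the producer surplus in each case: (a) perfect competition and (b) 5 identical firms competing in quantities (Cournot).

Competition: PS = 0; Cournot: PS = 3645

Competitive firms price at marginal cost: P = 2, giving Q = 162.
PS = (2 − 2)·162 = 0.
Cournot with 5 identical firms: the symmetric best-response condition is 164 − 6q = 2. Each firm produces q = 27, total output Q = 135, price P = 29.
PS = (29 − 2)·135 = 3645.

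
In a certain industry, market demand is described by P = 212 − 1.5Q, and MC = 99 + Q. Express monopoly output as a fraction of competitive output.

Monopoly sets MR = MC: 212 − 3Q = 99 + Q ⇒ Q = 28.25, P = 212 − 1.5·28.25 = 169.625.
Under competition P = MC: 212 − 1.5Q = 99 + Q ⇒ Q = 45.2, P = 144.2.
Ratio Q_m/Q_c = 28.25/45.2 = 0.625.

Q_m/Q_c = 0.625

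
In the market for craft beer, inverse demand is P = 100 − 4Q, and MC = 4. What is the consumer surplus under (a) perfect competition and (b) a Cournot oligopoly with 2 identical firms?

Under competition P = MC = 4, so Q = (100 − 4)/4 = 24.
CS = ½·(100 − 4)·24 = 1152.
In a 2-firm Cournot equilibrium, symmetry and the first-order condition give q = (100 − 4)/(12) = 8. So Q = 16 and P = 36.
CS = ½·(100 − 36)·16 = 512.

Competition: CS = 1152; Cournot: CS = 512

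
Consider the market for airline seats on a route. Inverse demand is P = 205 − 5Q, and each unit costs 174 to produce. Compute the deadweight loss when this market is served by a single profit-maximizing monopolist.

Perfect competition: P = MC = 174, so 205 − 5Q = 174 and Q = 6.2.
The monopolist equates marginal revenue to marginal cost: 205 − 10Q = 174, so Q = 3.1. From demand, P = 189.5.
DWL is the triangle between Q = 3.1 and Q = 6.2: ½·(6.2 − 3.1)·(189.5 − 174) = 24.025.

DWL = 24.025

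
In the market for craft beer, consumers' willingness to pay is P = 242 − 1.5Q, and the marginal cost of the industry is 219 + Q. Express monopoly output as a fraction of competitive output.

A monopolist chooses Q where MR = MC. MR = 242 − 3Q; setting this equal to 219 + Q gives Q = 5.75 and P = 233.375.
Under competition P = MC: 242 − 1.5Q = 219 + Q ⇒ Q = 9.2, P = 228.2.
Ratio Q_m/Q_c = 5.75/9.2 = 0.625.

Q_m/Q_c = 0.625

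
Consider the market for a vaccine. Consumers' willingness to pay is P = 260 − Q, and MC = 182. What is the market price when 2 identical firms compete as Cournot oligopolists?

P = 208

Cournot with 2 identical firms: the symmetric best-response condition is 260 − 3q = 182. Each firm produces q = 26, total output Q = 52, price P = 208.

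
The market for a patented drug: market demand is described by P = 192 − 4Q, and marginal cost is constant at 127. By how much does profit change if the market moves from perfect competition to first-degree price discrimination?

Under competition P = MC = 127, so Q = (192 − 127)/4 = 16.25.
Profit = (127 − 127)·16.25 = 0.
With perfect price discrimination, output is the efficient level Q = 16.25 (where demand meets MC), but every buyer pays their willingness to pay: CS = 0 and PS = total surplus.
PS equals the full surplus area, 528.125. Profit = 528.125 = 528.125.
Change in profit: 528.125 − 0 = 528.125.

π rises by 528.125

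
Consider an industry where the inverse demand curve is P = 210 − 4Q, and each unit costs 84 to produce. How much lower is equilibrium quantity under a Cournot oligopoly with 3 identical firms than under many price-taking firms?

Equilibrium quantity falls by 7.875

Perfect competition: P = MC = 84, so 210 − 4Q = 84 and Q = 31.5.
Cournot with 3 identical firms: the symmetric best-response condition is 210 − 16q = 84. Each firm produces q = 7.875, total output Q = 23.625, price P = 115.5.
Change in equilibrium quantity: 23.625 − 31.5 = −7.875.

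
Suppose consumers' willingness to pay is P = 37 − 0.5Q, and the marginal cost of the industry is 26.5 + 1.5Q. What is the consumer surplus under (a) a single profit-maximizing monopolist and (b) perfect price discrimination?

A monopolist chooses Q where MR = MC. MR = 37 − Q; setting this equal to 26.5 + 1.5Q gives Q = 4.2 and P = 34.9.
CS = ½·(37 − 34.9)·4.2 = 4.41.
With perfect price discrimination, output is the efficient level Q = 5.25 (where demand meets MC), but every buyer pays their willingness to pay: CS = 0 and PS = total surplus.
CS = 0.

Monopoly: CS = 4.41; Perfect PD: CS = 0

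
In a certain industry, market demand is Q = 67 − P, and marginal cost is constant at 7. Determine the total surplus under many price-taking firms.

TS = 1800

Inverting demand: P = 67 − Q.
Competitive firms price at marginal cost: P = 7, giving Q = 60.
CS = ½·(67 − 7)·60 = 1800; PS = (7 − 7)·60 = 0; TS = 1800.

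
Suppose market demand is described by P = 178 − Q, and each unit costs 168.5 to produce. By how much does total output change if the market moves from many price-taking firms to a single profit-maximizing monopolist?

Q falls by 4.75

Perfect competition: P = MC = 168.5, so 178 − Q = 168.5 and Q = 9.5.
The monopolist equates marginal revenue to marginal cost: 178 − 2Q = 168.5, so Q = 4.75. From demand, P = 173.25.
Change in total output: 4.75 − 9.5 = −4.75.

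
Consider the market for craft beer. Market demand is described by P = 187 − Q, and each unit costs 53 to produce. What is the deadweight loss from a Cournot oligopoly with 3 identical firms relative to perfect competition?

DWL = 561.125

Perfect competition: P = MC = 53, so 187 − Q = 53 and Q = 134.
Cournot with 3 identical firms: the symmetric best-response condition is 187 − 4q = 53. Each firm produces q = 33.5, total output Q = 100.5, price P = 86.5.
DWL is the triangle between Q = 100.5 and Q = 134: ½·(134 − 100.5)·(86.5 − 53) = 561.125.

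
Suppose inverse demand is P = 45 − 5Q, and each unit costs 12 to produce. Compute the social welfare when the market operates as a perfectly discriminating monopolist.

TS = 108.9

With perfect price discrimination, output is the efficient level Q = 6.6 (where demand meets MC), but every buyer pays their willingness to pay: CS = 0 and PS = total surplus.
TS = 108.9 (equal to competitive TS).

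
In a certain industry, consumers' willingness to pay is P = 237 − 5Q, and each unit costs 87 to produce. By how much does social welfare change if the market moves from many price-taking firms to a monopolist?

Under competition P = MC = 87, so Q = (237 − 87)/5 = 30.
CS = ½·(237 − 87)·30 = 2250; PS = (87 − 87)·30 = 0; TS = 2250.
The monopolist equates marginal revenue to marginal cost: 237 − 10Q = 87, so Q = 15. From demand, P = 162.
CS = ½·(237 − 162)·15 = 562.5; PS = (162 − 87)·15 = 1125; TS = 1687.5.
Change in social welfare: 1687.5 − 2250 = −562.5.

Social welfare falls by 562.5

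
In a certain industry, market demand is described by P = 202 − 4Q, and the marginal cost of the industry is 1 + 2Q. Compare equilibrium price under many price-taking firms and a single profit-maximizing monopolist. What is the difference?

Competitive equilibrium sets price equal to marginal cost: 202 − 4Q = 1 + 2Q, so Q = 33.5 and P = 68.
The monopolist equates marginal revenue to marginal cost: 202 − 8Q = 1 + 2Q, so Q = 20.1. From demand, P = 121.6.
Change in equilibrium price: 121.6 − 68 = 53.6.

Equilibrium price rises by 53.6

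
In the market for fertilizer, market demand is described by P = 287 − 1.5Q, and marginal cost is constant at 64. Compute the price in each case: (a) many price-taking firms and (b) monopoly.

Competition: P = 64; Monopoly: P = 175.5

Competitive firms price at marginal cost: P = 64, giving Q = 446/3.
The monopolist equates marginal revenue to marginal cost: 287 − 3Q = 64, so Q = 223/3. From demand, P = 175.5.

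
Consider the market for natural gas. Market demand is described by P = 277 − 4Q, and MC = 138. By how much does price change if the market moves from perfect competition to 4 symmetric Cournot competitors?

Price rises by 27.8

Perfect competition: P = MC = 138, so 277 − 4Q = 138 and Q = 34.75.
Cournot with 4 identical firms: the symmetric best-response condition is 277 − 20q = 138. Each firm produces q = 6.95, total output Q = 27.8, price P = 165.8.
Change in price: 165.8 − 138 = 27.8.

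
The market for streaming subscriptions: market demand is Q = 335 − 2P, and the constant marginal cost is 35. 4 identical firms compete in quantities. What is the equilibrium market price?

P = 61.5

Inverting demand: P = 167.5 − 0.5Q.
In a 4-firm Cournot equilibrium, symmetry and the first-order condition give q = (167.5 − 35)/(2.5) = 53. So Q = 212 and P = 61.5.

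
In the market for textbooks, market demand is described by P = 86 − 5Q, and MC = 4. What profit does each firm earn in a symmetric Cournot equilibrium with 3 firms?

With 3 symmetric Cournot firms, each firm's FOC gives 86 − 20q = 4, so q = 4.1, Q = 3·4.1 = 12.3, and P = 24.5.
Each firm's profit = (24.5 − 4)·4.1 = 84.05.

π_i = 84.05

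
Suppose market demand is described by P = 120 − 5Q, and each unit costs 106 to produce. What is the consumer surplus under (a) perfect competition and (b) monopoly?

Competition: CS = 19.6; Monopoly: CS = 4.9

Competitive firms price at marginal cost: P = 106, giving Q = 2.8.
CS = ½·(120 − 106)·2.8 = 19.6.
The monopolist equates marginal revenue to marginal cost: 120 − 10Q = 106, so Q = 1.4. From demand, P = 113.
CS = ½·(120 − 113)·1.4 = 4.9.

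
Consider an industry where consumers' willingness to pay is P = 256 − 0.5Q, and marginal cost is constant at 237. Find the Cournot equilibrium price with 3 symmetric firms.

P = 241.75

Cournot with 3 identical firms: the symmetric best-response condition is 256 − 2q = 237. Each firm produces q = 9.5, total output Q = 28.5, price P = 241.75.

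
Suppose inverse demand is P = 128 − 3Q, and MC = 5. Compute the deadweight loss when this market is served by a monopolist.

DWL = 630.375

Competitive firms price at marginal cost: P = 5, giving Q = 41.
Monopoly sets MR = MC: 128 − 6Q = 5 ⇒ Q = 20.5, P = 128 − 3·20.5 = 66.5.
DWL is the triangle between Q = 20.5 and Q = 41: ½·(41 − 20.5)·(66.5 − 5) = 630.375.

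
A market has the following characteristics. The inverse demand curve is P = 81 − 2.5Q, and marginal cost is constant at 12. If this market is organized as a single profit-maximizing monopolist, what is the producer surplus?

A monopolist chooses Q where MR = MC. MR = 81 − 5Q; setting this equal to 12 gives Q = 13.8 and P = 46.5.
PS = (46.5 − 12)·13.8 = 476.1.

PS = 476.1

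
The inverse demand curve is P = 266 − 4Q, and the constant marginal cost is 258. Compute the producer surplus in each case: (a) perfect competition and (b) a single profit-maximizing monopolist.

Competition: PS = 0; Monopoly: PS = 4

Competitive firms price at marginal cost: P = 258, giving Q = 2.
PS = (258 − 258)·2 = 0.
A monopolist chooses Q where MR = MC. MR = 266 − 8Q; setting this equal to 258 gives Q = 1 and P = 262.
PS = (262 − 258)·1 = 4.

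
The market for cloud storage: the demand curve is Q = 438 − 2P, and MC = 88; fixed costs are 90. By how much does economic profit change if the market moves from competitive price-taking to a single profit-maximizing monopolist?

Economic profit rises by 8580.5

Inverting demand: P = 219 − 0.5Q.
Competitive firms price at marginal cost: P = 88, giving Q = 262.
Profit = (88 − 88)·262 − 90 = −90.
Monopoly sets MR = MC: 219 − Q = 88 ⇒ Q = 131, P = 219 − 0.5·131 = 153.5.
Profit = (153.5 − 88)·131 − 90 = 8490.5.
Change in economic profit: 8490.5 − −90 = 8580.5.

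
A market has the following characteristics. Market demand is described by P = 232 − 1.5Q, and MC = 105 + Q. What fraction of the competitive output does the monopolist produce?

Q_m/Q_c = 0.625

The monopolist equates marginal revenue to marginal cost: 232 − 3Q = 105 + Q, so Q = 31.75. From demand, P = 184.375.
Under competition P = MC: 232 − 1.5Q = 105 + Q ⇒ Q = 50.8, P = 155.8.
Ratio Q_m/Q_c = 31.75/50.8 = 0.625.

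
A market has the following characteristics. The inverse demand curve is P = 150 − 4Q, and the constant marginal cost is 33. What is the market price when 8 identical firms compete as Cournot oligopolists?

P = 46

Cournot with 8 identical firms: the symmetric best-response condition is 150 − 36q = 33. Each firm produces q = 3.25, total output Q = 26, price P = 46.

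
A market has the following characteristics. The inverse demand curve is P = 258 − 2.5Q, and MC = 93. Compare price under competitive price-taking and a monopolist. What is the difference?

Price rises by 82.5

Perfect competition: P = MC = 93, so 258 − 2.5Q = 93 and Q = 66.
A monopolist chooses Q where MR = MC. MR = 258 − 5Q; setting this equal to 93 gives Q = 33 and P = 175.5.
Change in price: 175.5 − 93 = 82.5.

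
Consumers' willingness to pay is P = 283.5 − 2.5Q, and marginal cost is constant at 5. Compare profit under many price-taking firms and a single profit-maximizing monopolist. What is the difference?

Under competition P = MC = 5, so Q = (283.5 − 5)/2.5 = 111.4.
Profit = (5 − 5)·111.4 = 0.
Monopoly sets MR = MC: 283.5 − 5Q = 5 ⇒ Q = 55.7, P = 283.5 − 2.5·55.7 = 144.25.
Profit = (144.25 − 5)·55.7 = 7756.225.
Change in profit: 7756.225 − 0 = 7756.225.

π rises by 7756.225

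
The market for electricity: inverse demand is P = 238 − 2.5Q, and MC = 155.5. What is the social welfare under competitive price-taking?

Competitive firms price at marginal cost: P = 155.5, giving Q = 33.
CS = ½·(238 − 155.5)·33 = 1361.25; PS = (155.5 − 155.5)·33 = 0; TS = 1361.25.

TS = 1361.25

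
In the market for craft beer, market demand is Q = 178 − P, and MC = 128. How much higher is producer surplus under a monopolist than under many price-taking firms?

PS rises by 625

Inverting demand: P = 178 − Q.
Competitive firms price at marginal cost: P = 128, giving Q = 50.
PS = (128 − 128)·50 = 0.
A monopolist chooses Q where MR = MC. MR = 178 − 2Q; setting this equal to 128 gives Q = 25 and P = 153.
PS = (153 − 128)·25 = 625.
Change in producer surplus: 625 − 0 = 625.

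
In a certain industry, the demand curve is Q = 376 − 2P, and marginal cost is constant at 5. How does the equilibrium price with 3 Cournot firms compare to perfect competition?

Cournot: P = 50.75; Competition: P = 5

Inverting demand: P = 188 − 0.5Q.
With 3 symmetric Cournot firms, each firm's FOC gives 188 − 2q = 5, so q = 91.5, Q = 3·91.5 = 274.5, and P = 50.75.
Under competition P = MC = 5, so Q = (188 − 5)/0.5 = 366.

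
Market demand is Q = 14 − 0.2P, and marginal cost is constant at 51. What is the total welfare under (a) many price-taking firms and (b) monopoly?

Competition: TS = 36.1; Monopoly: TS = 27.075

Inverting demand: P = 70 − 5Q.
Competitive firms price at marginal cost: P = 51, giving Q = 3.8.
CS = ½·(70 − 51)·3.8 = 36.1; PS = (51 − 51)·3.8 = 0; TS = 36.1.
The monopolist equates marginal revenue to marginal cost: 70 − 10Q = 51, so Q = 1.9. From demand, P = 60.5.
CS = ½·(70 − 60.5)·1.9 = 9.025; PS = (60.5 − 51)·1.9 = 18.05; TS = 27.075.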